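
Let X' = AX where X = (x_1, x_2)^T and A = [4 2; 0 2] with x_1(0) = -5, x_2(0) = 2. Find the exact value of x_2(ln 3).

18

A = [[4,2],[0,2]]; eigenvalues λ = 2, 4.
Eigenvectors: (-1,1) for λ=2, (1,0) for λ=4.
From the initial condition, c_1 = 2, c_2 = -3.
x_2(ln 3) = (2)(3^2)(1) + (-3)(3^4)(0) = 18.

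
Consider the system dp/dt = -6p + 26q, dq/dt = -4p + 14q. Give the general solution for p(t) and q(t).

Coefficient matrix A = [[-6, 26], [-4, 14]].
Characteristic polynomial det(A - λI) = λ^2 - 8λ + 20 = 0.
Eigenvalues λ = 4 ± 2i (complex conjugate pair).
For λ=4+2i: an eigenvector is (-2,-1) - i(-3,-1) = (-2 + 3i, -1 + i).
A real fundamental pair from Re and Im of e^((4+2i)t)v: X_1 = e^(4t)(cos(2t)·(-2,-1) + sin(2t)·(-3,-1)), X_2 = e^(4t)(sin(2t)·(-2,-1) - cos(2t)·(-3,-1)).
General solution: c_1X_1 + c_2X_2.

p(t) = -3c_1e^(4t)sin(2t) - 2c_1e^(4t)cos(2t) - 2c_2e^(4t)sin(2t) + 3c_2e^(4t)cos(2t), q(t) = -c_1e^(4t)sin(2t) - c_1e^(4t)cos(2t) - c_2e^(4t)sin(2t) + c_2e^(4t)cos(2t)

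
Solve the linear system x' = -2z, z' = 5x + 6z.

x(t) = -K_1e^(3t)sin(t) + K_1e^(3t)cos(t) + K_2e^(3t)sin(t) + K_2e^(3t)cos(t), z(t) = 2K_1e^(3t)sin(t) - K_1e^(3t)cos(t) - K_2e^(3t)sin(t) - 2K_2e^(3t)cos(t)

Coefficient matrix A = [[0, -2], [5, 6]].
Characteristic polynomial det(A - λI) = λ^2 - 6λ + 10 = 0.
Eigenvalues λ = 3 ± i (complex conjugate pair).
For λ=3+i: an eigenvector is (1,-1) - i(-1,2) = (1 + i, -1 - 2i).
A real fundamental pair from Re and Im of e^((3+i)t)v: X_1 = e^(3t)(cos(t)·(1,-1) + sin(t)·(-1,2)), X_2 = e^(3t)(sin(t)·(1,-1) - cos(t)·(-1,2)).
General solution: K_1X_1 + K_2X_2.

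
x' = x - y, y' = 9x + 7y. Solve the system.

Coefficient matrix A = [[1, -1], [9, 7]].
Characteristic polynomial det(A - λI) = λ^2 - 8λ + 16 = 0.
Single eigenvalue λ = 4 with algebraic multiplicity 2.
Eigenvector v = (1,-3); generalized eigenvector w with (A-λI)w=v is (0,-1).
General solution: e^(4t)[c_1·v + c_2·(t·v + w)].

x(t) = c_1e^(4t) + c_2te^(4t), y(t) = -3c_1e^(4t) - 3c_2te^(4t) - c_2e^(4t)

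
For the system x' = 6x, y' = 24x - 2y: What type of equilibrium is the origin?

saddle

A = [[6,0],[24,-2]]; det(A-λI) = λ^2 - 4λ - 12.
λ = 6, -2: opposite signs.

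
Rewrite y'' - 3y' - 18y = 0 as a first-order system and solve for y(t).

Let x_1 = y, x_2 = y'. Then x_1' = x_2 and x_2' = 18x_1 + 3x_2.
A = [[0,1],[18,3]]; det(A-λI) = λ^2 - 3λ - 18.
Eigenvalues λ = -3, 6 with eigenvectors (1,-3), (1,6).

y(t) = C_1e^(-3t) + C_2e^(6t)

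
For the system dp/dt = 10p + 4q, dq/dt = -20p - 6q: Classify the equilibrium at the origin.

unstable spiral

A = [[10,4],[-20,-6]]; det(A-λI) = λ^2 - 4λ + 20.
λ = 2 ± 4i: positive real part.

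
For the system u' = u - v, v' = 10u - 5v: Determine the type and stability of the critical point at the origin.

A = [[1,-1],[10,-5]]; det(A-λI) = λ^2 + 4λ + 5.
λ = -2 ± i: negative real part.

stable spiral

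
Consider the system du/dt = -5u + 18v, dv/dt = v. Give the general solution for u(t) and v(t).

u(t) = -K_1e^(-5t) - 3K_2e^(t), v(t) = -K_2e^(t)

Coefficient matrix A = [[-5, 18], [0, 1]].
Characteristic polynomial det(A - λI) = λ^2 + 4λ - 5 = 0.
Eigenvalues λ = -5, 1.
For λ=-5: (A-λI) row 1 is [0, 18], so an eigenvector is (-1, 0).
For λ=1: (A-λI) row 1 is [-6, 18], so an eigenvector is (-3, -1).
General solution: K_1e^(-5t)(-1,0) + K_2e^(t)(-3,-1).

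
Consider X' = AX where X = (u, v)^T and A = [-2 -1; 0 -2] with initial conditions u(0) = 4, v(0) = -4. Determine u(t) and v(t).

Coefficient matrix A = [[-2, -1], [0, -2]].
Characteristic polynomial det(A - λI) = λ^2 + 4λ + 4 = 0.
Single eigenvalue λ = -2 with algebraic multiplicity 2.
Eigenvector v = (1,0); generalized eigenvector w with (A-λI)w=v is (2,-1).
General solution: e^(-2t)[c_1·v + c_2·(t·v + w)].
Applying u(0)=4, v(0)=-4 gives c_1=-4, c_2=4.

u(t) = 4te^(-2t) + 4e^(-2t), v(t) = -4e^(-2t)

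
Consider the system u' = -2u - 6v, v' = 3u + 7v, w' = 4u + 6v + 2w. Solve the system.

Coefficient matrix A = [[-2, -6, 0], [3, 7, 0], [4, 6, 2]].
det(A - λI) = 0 gives eigenvalues λ = 4, 1, 2.
For λ=4: eigenvector (1,-1,-1).
For λ=1: eigenvector (2,-1,-2).
For λ=2: eigenvector (0,0,1).
General solution: K_1e^(4t)(1,-1,-1) + K_2e^(t)(2,-1,-2) + K_3e^(2t)(0,0,1).

u(t) = K_1e^(4t) + 2K_2e^(t), v(t) = -K_1e^(4t) - K_2e^(t), w(t) = -K_1e^(4t) - 2K_2e^(t) + K_3e^(2t)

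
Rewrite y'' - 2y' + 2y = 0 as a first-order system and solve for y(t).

y(t) = C_1e^(t)cos(t) + C_2e^(t)sin(t)

Let x_1 = y, x_2 = y'. Then x_1' = x_2 and x_2' = -2x_1 + 2x_2.
A = [[0,1],[-2,2]]; det(A-λI) = λ^2 - 2λ + 2.
Eigenvalues λ = 1 ± i.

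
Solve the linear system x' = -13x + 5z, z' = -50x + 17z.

Coefficient matrix A = [[-13, 5], [-50, 17]].
Characteristic polynomial det(A - λI) = λ^2 - 4λ + 29 = 0.
Eigenvalues λ = 2 ± 5i (complex conjugate pair).
For λ=2+5i: an eigenvector is (1,3) - i(0,-1) = (1, 3 + i).
A real fundamental pair from Re and Im of e^((2+5i)t)v: X_1 = e^(2t)(cos(5t)·(1,3) + sin(5t)·(0,-1)), X_2 = e^(2t)(sin(5t)·(1,3) - cos(5t)·(0,-1)).
General solution: K_1X_1 + K_2X_2.

x(t) = K_1e^(2t)cos(5t) + K_2e^(2t)sin(5t), z(t) = -K_1e^(2t)sin(5t) + 3K_1e^(2t)cos(5t) + 3K_2e^(2t)sin(5t) + K_2e^(2t)cos(5t)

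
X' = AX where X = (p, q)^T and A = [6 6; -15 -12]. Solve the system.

Coefficient matrix A = [[6, 6], [-15, -12]].
Characteristic polynomial det(A - λI) = λ^2 + 6λ + 18 = 0.
Eigenvalues λ = -3 ± 3i (complex conjugate pair).
For λ=-3+3i: an eigenvector is (-1,1) - i(-1,2) = (-1 + i, 1 - 2i).
A real fundamental pair from Re and Im of e^((-3+3i)t)v: X_1 = e^(-3t)(cos(3t)·(-1,1) + sin(3t)·(-1,2)), X_2 = e^(-3t)(sin(3t)·(-1,1) - cos(3t)·(-1,2)).
General solution: K_1X_1 + K_2X_2.

p(t) = -K_1e^(-3t)sin(3t) - K_1e^(-3t)cos(3t) - K_2e^(-3t)sin(3t) + K_2e^(-3t)cos(3t), q(t) = 2K_1e^(-3t)sin(3t) + K_1e^(-3t)cos(3t) + K_2e^(-3t)sin(3t) - 2K_2e^(-3t)cos(3t)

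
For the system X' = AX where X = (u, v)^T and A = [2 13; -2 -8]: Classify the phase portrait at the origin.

A = [[2,13],[-2,-8]]; det(A-λI) = λ^2 + 6λ + 10.
λ = -3 ± i: negative real part.

stable spiral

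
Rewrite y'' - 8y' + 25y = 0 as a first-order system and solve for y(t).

y(t) = c_1e^(4t)cos(3t) + c_2e^(4t)sin(3t)

Let x_1 = y, x_2 = y'. Then x_1' = x_2 and x_2' = -25x_1 + 8x_2.
A = [[0,1],[-25,8]]; det(A-λI) = λ^2 - 8λ + 25.
Eigenvalues λ = 4 ± 3i.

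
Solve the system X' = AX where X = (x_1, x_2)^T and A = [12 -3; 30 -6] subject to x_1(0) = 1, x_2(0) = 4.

x_1(t) = -e^(3t)sin(3t) + e^(3t)cos(3t), x_2(t) = -2e^(3t)sin(3t) + 4e^(3t)cos(3t)

Coefficient matrix A = [[12, -3], [30, -6]].
Characteristic polynomial det(A - λI) = λ^2 - 6λ + 18 = 0.
Eigenvalues λ = 3 ± 3i (complex conjugate pair).
For λ=3+3i: an eigenvector is (0,1) - i(-1,-3) = (0 + i, 1 + 3i).
A real fundamental pair from Re and Im of e^((3+3i)t)v: X_1 = e^(3t)(cos(3t)·(0,1) + sin(3t)·(-1,-3)), X_2 = e^(3t)(sin(3t)·(0,1) - cos(3t)·(-1,-3)).
General solution: C_1X_1 + C_2X_2.
Applying x_1(0)=1, x_2(0)=4 gives C_1=1, C_2=1.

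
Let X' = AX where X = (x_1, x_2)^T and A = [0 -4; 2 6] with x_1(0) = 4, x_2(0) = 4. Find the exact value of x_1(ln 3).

A = [[0,-4],[2,6]]; eigenvalues λ = 2, 4.
Eigenvectors: (2,-1) for λ=2, (-1,1) for λ=4.
From the initial condition, c_1 = 8, c_2 = 12.
x_1(ln 3) = (8)(3^2)(2) + (12)(3^4)(-1) = -828.

-828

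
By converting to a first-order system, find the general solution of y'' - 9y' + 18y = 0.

y(t) = c_1e^(3t) + c_2e^(6t)

Let x_1 = y, x_2 = y'. Then x_1' = x_2 and x_2' = -18x_1 + 9x_2.
A = [[0,1],[-18,9]]; det(A-λI) = λ^2 - 9λ + 18.
Eigenvalues λ = 3, 6 with eigenvectors (1,3), (1,6).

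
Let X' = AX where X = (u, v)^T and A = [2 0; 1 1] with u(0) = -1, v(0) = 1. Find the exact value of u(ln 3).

A = [[2,0],[1,1]]; eigenvalues λ = 2, 1.
Eigenvectors: (-1,-1) for λ=2, (0,1) for λ=1.
From the initial condition, c_1 = 1, c_2 = 2.
u(ln 3) = (1)(3^2)(-1) + (2)(3^1)(0) = -9.

-9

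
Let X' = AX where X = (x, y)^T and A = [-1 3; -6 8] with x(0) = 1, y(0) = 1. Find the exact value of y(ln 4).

16

A = [[-1,3],[-6,8]]; eigenvalues λ = 2, 5.
Eigenvectors: (1,1) for λ=2, (-1,-2) for λ=5.
From the initial condition, c_1 = 1, c_2 = 0.
y(ln 4) = (1)(4^2)(1) + (0)(4^5)(-2) = 16.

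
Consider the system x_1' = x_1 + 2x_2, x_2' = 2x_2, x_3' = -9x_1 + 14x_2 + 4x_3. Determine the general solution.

Coefficient matrix A = [[1, 2, 0], [0, 2, 0], [-9, 14, 4]].
det(A - λI) = 0 gives eigenvalues λ = 4, 2, 1.
For λ=4: eigenvector (0,0,1).
For λ=2: eigenvector (2,1,2).
For λ=1: eigenvector (1,0,3).
General solution: K_1e^(4t)(0,0,1) + K_2e^(2t)(2,1,2) + K_3e^(t)(1,0,3).

x_1(t) = 2K_2e^(2t) + K_3e^(t), x_2(t) = K_2e^(2t), x_3(t) = K_1e^(4t) + 2K_2e^(2t) + 3K_3e^(t)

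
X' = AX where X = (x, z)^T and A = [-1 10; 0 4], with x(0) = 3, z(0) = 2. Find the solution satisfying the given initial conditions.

Coefficient matrix A = [[-1, 10], [0, 4]].
Characteristic polynomial det(A - λI) = λ^2 - 3λ - 4 = 0.
Eigenvalues λ = 4, -1.
For λ=4: (A-λI) row 1 is [-5, 10], so an eigenvector is (-2, -1).
For λ=-1: (A-λI) row 1 is [0, 10], so an eigenvector is (1, 0).
General solution: K_1e^(4t)(-2,-1) + K_2e^(-t)(1,0).
Applying x(0)=3, z(0)=2 gives K_1=-2, K_2=-1.

x(t) = 4e^(4t) - e^(-t), z(t) = 2e^(4t)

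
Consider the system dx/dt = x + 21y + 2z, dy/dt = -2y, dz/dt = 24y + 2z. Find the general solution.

x(t) = K_1e^(t) - 3K_2e^(-2t) + 2K_3e^(2t), y(t) = K_2e^(-2t), z(t) = -6K_2e^(-2t) + K_3e^(2t)

Coefficient matrix A = [[1, 21, 2], [0, -2, 0], [0, 24, 2]].
det(A - λI) = 0 gives eigenvalues λ = 1, -2, 2.
For λ=1: eigenvector (1,0,0).
For λ=-2: eigenvector (-3,1,-6).
For λ=2: eigenvector (2,0,1).
General solution: K_1e^(t)(1,0,0) + K_2e^(-2t)(-3,1,-6) + K_3e^(2t)(2,0,1).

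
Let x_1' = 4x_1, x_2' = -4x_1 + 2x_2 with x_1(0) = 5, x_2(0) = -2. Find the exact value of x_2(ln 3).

A = [[4,0],[-4,2]]; eigenvalues λ = 2, 4.
Eigenvectors: (0,1) for λ=2, (-1,2) for λ=4.
From the initial condition, c_1 = 8, c_2 = -5.
x_2(ln 3) = (8)(3^2)(1) + (-5)(3^4)(2) = -738.

-738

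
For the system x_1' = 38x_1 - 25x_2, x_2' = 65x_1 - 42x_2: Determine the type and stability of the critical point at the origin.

A = [[38,-25],[65,-42]]; det(A-λI) = λ^2 + 4λ + 29.
λ = -2 ± 5i: negative real part.

stable spiral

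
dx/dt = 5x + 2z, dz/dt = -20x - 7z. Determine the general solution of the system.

x(t) = K_1e^(-t)sin(2t) - K_2e^(-t)cos(2t), z(t) = -3K_1e^(-t)sin(2t) + K_1e^(-t)cos(2t) + K_2e^(-t)sin(2t) + 3K_2e^(-t)cos(2t)

Coefficient matrix A = [[5, 2], [-20, -7]].
Characteristic polynomial det(A - λI) = λ^2 + 2λ + 5 = 0.
Eigenvalues λ = -1 ± 2i (complex conjugate pair).
For λ=-1+2i: an eigenvector is (0,1) - i(1,-3) = (0 - i, 1 + 3i).
A real fundamental pair from Re and Im of e^((-1+2i)t)v: X_1 = e^(-t)(cos(2t)·(0,1) + sin(2t)·(1,-3)), X_2 = e^(-t)(sin(2t)·(0,1) - cos(2t)·(1,-3)).
General solution: K_1X_1 + K_2X_2.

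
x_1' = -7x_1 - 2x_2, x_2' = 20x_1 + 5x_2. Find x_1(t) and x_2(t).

x_1(t) = C_1e^(-t)sin(2t) - C_2e^(-t)cos(2t), x_2(t) = -3C_1e^(-t)sin(2t) - C_1e^(-t)cos(2t) - C_2e^(-t)sin(2t) + 3C_2e^(-t)cos(2t)

Coefficient matrix A = [[-7, -2], [20, 5]].
Characteristic polynomial det(A - λI) = λ^2 + 2λ + 5 = 0.
Eigenvalues λ = -1 ± 2i (complex conjugate pair).
For λ=-1+2i: an eigenvector is (0,-1) - i(1,-3) = (0 - i, -1 + 3i).
A real fundamental pair from Re and Im of e^((-1+2i)t)v: X_1 = e^(-t)(cos(2t)·(0,-1) + sin(2t)·(1,-3)), X_2 = e^(-t)(sin(2t)·(0,-1) - cos(2t)·(1,-3)).
General solution: C_1X_1 + C_2X_2.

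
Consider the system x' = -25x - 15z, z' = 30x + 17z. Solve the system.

x(t) = -C_1e^(-4t)sin(3t) - 2C_1e^(-4t)cos(3t) - 2C_2e^(-4t)sin(3t) + C_2e^(-4t)cos(3t), z(t) = C_1e^(-4t)sin(3t) + 3C_1e^(-4t)cos(3t) + 3C_2e^(-4t)sin(3t) - C_2e^(-4t)cos(3t)

Coefficient matrix A = [[-25, -15], [30, 17]].
Characteristic polynomial det(A - λI) = λ^2 + 8λ + 25 = 0.
Eigenvalues λ = -4 ± 3i (complex conjugate pair).
For λ=-4+3i: an eigenvector is (-2,3) - i(-1,1) = (-2 + i, 3 - i).
A real fundamental pair from Re and Im of e^((-4+3i)t)v: X_1 = e^(-4t)(cos(3t)·(-2,3) + sin(3t)·(-1,1)), X_2 = e^(-4t)(sin(3t)·(-2,3) - cos(3t)·(-1,1)).
General solution: C_1X_1 + C_2X_2.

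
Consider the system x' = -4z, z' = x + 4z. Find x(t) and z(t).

x(t) = -2c_1e^(2t) - 2c_2te^(2t) - c_2e^(2t), z(t) = c_1e^(2t) + c_2te^(2t) + c_2e^(2t)

Coefficient matrix A = [[0, -4], [1, 4]].
Characteristic polynomial det(A - λI) = λ^2 - 4λ + 4 = 0.
Single eigenvalue λ = 2 with algebraic multiplicity 2.
Eigenvector v = (-2,1); generalized eigenvector w with (A-λI)w=v is (-1,1).
General solution: e^(2t)[c_1·v + c_2·(t·v + w)].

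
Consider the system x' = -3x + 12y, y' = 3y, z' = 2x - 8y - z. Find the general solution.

x(t) = K_1e^(-3t) + 2K_2e^(3t), y(t) = K_2e^(3t), z(t) = -K_1e^(-3t) - K_2e^(3t) + K_3e^(-t)

Coefficient matrix A = [[-3, 12, 0], [0, 3, 0], [2, -8, -1]].
det(A - λI) = 0 gives eigenvalues λ = -3, 3, -1.
For λ=-3: eigenvector (1,0,-1).
For λ=3: eigenvector (2,1,-1).
For λ=-1: eigenvector (0,0,1).
General solution: K_1e^(-3t)(1,0,-1) + K_2e^(3t)(2,1,-1) + K_3e^(-t)(0,0,1).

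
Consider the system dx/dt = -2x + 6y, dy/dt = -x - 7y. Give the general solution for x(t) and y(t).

x(t) = 2C_1e^(-5t) - 3C_2e^(-4t), y(t) = -C_1e^(-5t) + C_2e^(-4t)

Coefficient matrix A = [[-2, 6], [-1, -7]].
Characteristic polynomial det(A - λI) = λ^2 + 9λ + 20 = 0.
Eigenvalues λ = -5, -4.
For λ=-5: (A-λI) row 1 is [3, 6], so an eigenvector is (2, -1).
For λ=-4: (A-λI) row 1 is [2, 6], so an eigenvector is (-3, 1).
General solution: C_1e^(-5t)(2,-1) + C_2e^(-4t)(-3,1).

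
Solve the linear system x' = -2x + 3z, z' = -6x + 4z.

Coefficient matrix A = [[-2, 3], [-6, 4]].
Characteristic polynomial det(A - λI) = λ^2 - 2λ + 10 = 0.
Eigenvalues λ = 1 ± 3i (complex conjugate pair).
For λ=1+3i: an eigenvector is (-1,-1) - i(0,1) = (-1, -1 - i).
A real fundamental pair from Re and Im of e^((1+3i)t)v: X_1 = e^(t)(cos(3t)·(-1,-1) + sin(3t)·(0,1)), X_2 = e^(t)(sin(3t)·(-1,-1) - cos(3t)·(0,1)).
General solution: C_1X_1 + C_2X_2.

x(t) = -C_1e^(t)cos(3t) - C_2e^(t)sin(3t), z(t) = C_1e^(t)sin(3t) - C_1e^(t)cos(3t) - C_2e^(t)sin(3t) - C_2e^(t)cos(3t)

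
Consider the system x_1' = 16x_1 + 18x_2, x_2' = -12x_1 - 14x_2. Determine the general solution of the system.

x_1(t) = C_1e^(-2t) + 3C_2e^(4t), x_2(t) = -C_1e^(-2t) - 2C_2e^(4t)

Coefficient matrix A = [[16, 18], [-12, -14]].
Characteristic polynomial det(A - λI) = λ^2 - 2λ - 8 = 0.
Eigenvalues λ = -2, 4.
For λ=-2: (A-λI) row 1 is [18, 18], so an eigenvector is (1, -1).
For λ=4: (A-λI) row 1 is [12, 18], so an eigenvector is (3, -2).
General solution: C_1e^(-2t)(1,-1) + C_2e^(4t)(3,-2).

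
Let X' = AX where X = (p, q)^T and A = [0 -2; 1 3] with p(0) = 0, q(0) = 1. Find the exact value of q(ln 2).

6

A = [[0,-2],[1,3]]; eigenvalues λ = 2, 1.
Eigenvectors: (1,-1) for λ=2, (-2,1) for λ=1.
From the initial condition, c_1 = -2, c_2 = -1.
q(ln 2) = (-2)(2^2)(-1) + (-1)(2^1)(1) = 6.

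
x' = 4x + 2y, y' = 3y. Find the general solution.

Coefficient matrix A = [[4, 2], [0, 3]].
Characteristic polynomial det(A - λI) = λ^2 - 7λ + 12 = 0.
Eigenvalues λ = 3, 4.
For λ=3: (A-λI) row 1 is [1, 2], so an eigenvector is (2, -1).
For λ=4: (A-λI) row 1 is [0, 2], so an eigenvector is (1, 0).
General solution: K_1e^(3t)(2,-1) + K_2e^(4t)(1,0).

x(t) = 2K_1e^(3t) + K_2e^(4t), y(t) = -K_1e^(3t)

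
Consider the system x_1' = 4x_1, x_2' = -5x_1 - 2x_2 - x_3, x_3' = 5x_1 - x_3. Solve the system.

x_1(t) = K_1e^(4t), x_2(t) = -K_1e^(4t) + K_2e^(-2t) - K_3e^(-t), x_3(t) = K_1e^(4t) + K_3e^(-t)

Coefficient matrix A = [[4, 0, 0], [-5, -2, -1], [5, 0, -1]].
det(A - λI) = 0 gives eigenvalues λ = 4, -2, -1.
For λ=4: eigenvector (1,-1,1).
For λ=-2: eigenvector (0,1,0).
For λ=-1: eigenvector (0,-1,1).
General solution: K_1e^(4t)(1,-1,1) + K_2e^(-2t)(0,1,0) + K_3e^(-t)(0,-1,1).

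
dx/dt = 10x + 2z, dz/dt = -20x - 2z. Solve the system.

Coefficient matrix A = [[10, 2], [-20, -2]].
Characteristic polynomial det(A - λI) = λ^2 - 8λ + 20 = 0.
Eigenvalues λ = 4 ± 2i (complex conjugate pair).
For λ=4+2i: an eigenvector is (1,-3) - i(0,-1) = (1, -3 + i).
A real fundamental pair from Re and Im of e^((4+2i)t)v: X_1 = e^(4t)(cos(2t)·(1,-3) + sin(2t)·(0,-1)), X_2 = e^(4t)(sin(2t)·(1,-3) - cos(2t)·(0,-1)).
General solution: K_1X_1 + K_2X_2.

x(t) = K_1e^(4t)cos(2t) + K_2e^(4t)sin(2t), z(t) = -K_1e^(4t)sin(2t) - 3K_1e^(4t)cos(2t) - 3K_2e^(4t)sin(2t) + K_2e^(4t)cos(2t)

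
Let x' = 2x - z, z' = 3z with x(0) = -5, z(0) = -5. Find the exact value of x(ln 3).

45

A = [[2,-1],[0,3]]; eigenvalues λ = 2, 3.
Eigenvectors: (-1,0) for λ=2, (-1,1) for λ=3.
From the initial condition, c_1 = 10, c_2 = -5.
x(ln 3) = (10)(3^2)(-1) + (-5)(3^3)(-1) = 45.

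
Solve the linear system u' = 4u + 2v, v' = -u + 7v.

u(t) = 2c_1e^(5t) + c_2e^(6t), v(t) = c_1e^(5t) + c_2e^(6t)

Coefficient matrix A = [[4, 2], [-1, 7]].
Characteristic polynomial det(A - λI) = λ^2 - 11λ + 30 = 0.
Eigenvalues λ = 5, 6.
For λ=5: (A-λI) row 1 is [-1, 2], so an eigenvector is (2, 1).
For λ=6: (A-λI) row 1 is [-2, 2], so an eigenvector is (1, 1).
General solution: c_1e^(5t)(2,1) + c_2e^(6t)(1,1).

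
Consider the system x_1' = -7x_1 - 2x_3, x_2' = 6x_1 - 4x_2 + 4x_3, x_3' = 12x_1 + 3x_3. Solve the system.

Coefficient matrix A = [[-7, 0, -2], [6, -4, 4], [12, 0, 3]].
det(A - λI) = 0 gives eigenvalues λ = -3, -4, -1.
For λ=-3: eigenvector (1,-2,-2).
For λ=-4: eigenvector (0,1,0).
For λ=-1: eigenvector (-1,2,3).
General solution: C_1e^(-3t)(1,-2,-2) + C_2e^(-4t)(0,1,0) + C_3e^(-t)(-1,2,3).

x_1(t) = C_1e^(-3t) - C_3e^(-t), x_2(t) = -2C_1e^(-3t) + C_2e^(-4t) + 2C_3e^(-t), x_3(t) = -2C_1e^(-3t) + 3C_3e^(-t)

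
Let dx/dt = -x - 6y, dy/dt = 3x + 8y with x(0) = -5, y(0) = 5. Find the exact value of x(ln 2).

A = [[-1,-6],[3,8]]; eigenvalues λ = 2, 5.
Eigenvectors: (-2,1) for λ=2, (-1,1) for λ=5.
From the initial condition, c_1 = 0, c_2 = 5.
x(ln 2) = (0)(2^2)(-2) + (5)(2^5)(-1) = -160.

-160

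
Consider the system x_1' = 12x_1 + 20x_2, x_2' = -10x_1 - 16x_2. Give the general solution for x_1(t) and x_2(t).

Coefficient matrix A = [[12, 20], [-10, -16]].
Characteristic polynomial det(A - λI) = λ^2 + 4λ + 8 = 0.
Eigenvalues λ = -2 ± 2i (complex conjugate pair).
For λ=-2+2i: an eigenvector is (-1,1) - i(3,-2) = (-1 - 3i, 1 + 2i).
A real fundamental pair from Re and Im of e^((-2+2i)t)v: X_1 = e^(-2t)(cos(2t)·(-1,1) + sin(2t)·(3,-2)), X_2 = e^(-2t)(sin(2t)·(-1,1) - cos(2t)·(3,-2)).
General solution: c_1X_1 + c_2X_2.

x_1(t) = 3c_1e^(-2t)sin(2t) - c_1e^(-2t)cos(2t) - c_2e^(-2t)sin(2t) - 3c_2e^(-2t)cos(2t), x_2(t) = -2c_1e^(-2t)sin(2t) + c_1e^(-2t)cos(2t) + c_2e^(-2t)sin(2t) + 2c_2e^(-2t)cos(2t)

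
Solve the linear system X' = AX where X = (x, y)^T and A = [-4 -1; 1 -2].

x(t) = K_1e^(-3t) + K_2te^(-3t) - 3K_2e^(-3t), y(t) = -K_1e^(-3t) - K_2te^(-3t) + 2K_2e^(-3t)

Coefficient matrix A = [[-4, -1], [1, -2]].
Characteristic polynomial det(A - λI) = λ^2 + 6λ + 9 = 0.
Single eigenvalue λ = -3 with algebraic multiplicity 2.
Eigenvector v = (1,-1); generalized eigenvector w with (A-λI)w=v is (-3,2).
General solution: e^(-3t)[K_1·v + K_2·(t·v + w)].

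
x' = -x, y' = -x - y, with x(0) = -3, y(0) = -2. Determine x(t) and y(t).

x(t) = -3e^(-t), y(t) = 3te^(-t) - 2e^(-t)

Coefficient matrix A = [[-1, 0], [-1, -1]].
Characteristic polynomial det(A - λI) = λ^2 + 2λ + 1 = 0.
Single eigenvalue λ = -1 with algebraic multiplicity 2.
Eigenvector v = (0,1); generalized eigenvector w with (A-λI)w=v is (-1,-3).
General solution: e^(-t)[C_1·v + C_2·(t·v + w)].
Applying x(0)=-3, y(0)=-2 gives C_1=7, C_2=3.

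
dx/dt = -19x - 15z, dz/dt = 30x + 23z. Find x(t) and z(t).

Coefficient matrix A = [[-19, -15], [30, 23]].
Characteristic polynomial det(A - λI) = λ^2 - 4λ + 13 = 0.
Eigenvalues λ = 2 ± 3i (complex conjugate pair).
For λ=2+3i: an eigenvector is (2,-3) - i(1,-1) = (2 - i, -3 + i).
A real fundamental pair from Re and Im of e^((2+3i)t)v: X_1 = e^(2t)(cos(3t)·(2,-3) + sin(3t)·(1,-1)), X_2 = e^(2t)(sin(3t)·(2,-3) - cos(3t)·(1,-1)).
General solution: K_1X_1 + K_2X_2.

x(t) = K_1e^(2t)sin(3t) + 2K_1e^(2t)cos(3t) + 2K_2e^(2t)sin(3t) - K_2e^(2t)cos(3t), z(t) = -K_1e^(2t)sin(3t) - 3K_1e^(2t)cos(3t) - 3K_2e^(2t)sin(3t) + K_2e^(2t)cos(3t)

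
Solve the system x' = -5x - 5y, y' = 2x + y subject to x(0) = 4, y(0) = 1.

x(t) = -17e^(-2t)sin(t) + 4e^(-2t)cos(t), y(t) = 11e^(-2t)sin(t) + e^(-2t)cos(t)

Coefficient matrix A = [[-5, -5], [2, 1]].
Characteristic polynomial det(A - λI) = λ^2 + 4λ + 5 = 0.
Eigenvalues λ = -2 ± i (complex conjugate pair).
For λ=-2+i: an eigenvector is (2,-1) - i(-1,1) = (2 + i, -1 - i).
A real fundamental pair from Re and Im of e^((-2+i)t)v: X_1 = e^(-2t)(cos(t)·(2,-1) + sin(t)·(-1,1)), X_2 = e^(-2t)(sin(t)·(2,-1) - cos(t)·(-1,1)).
General solution: c_1X_1 + c_2X_2.
Applying x(0)=4, y(0)=1 gives c_1=5, c_2=-6.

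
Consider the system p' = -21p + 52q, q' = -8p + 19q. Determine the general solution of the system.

Coefficient matrix A = [[-21, 52], [-8, 19]].
Characteristic polynomial det(A - λI) = λ^2 + 2λ + 17 = 0.
Eigenvalues λ = -1 ± 4i (complex conjugate pair).
For λ=-1+4i: an eigenvector is (-2,-1) - i(-3,-1) = (-2 + 3i, -1 + i).
A real fundamental pair from Re and Im of e^((-1+4i)t)v: X_1 = e^(-t)(cos(4t)·(-2,-1) + sin(4t)·(-3,-1)), X_2 = e^(-t)(sin(4t)·(-2,-1) - cos(4t)·(-3,-1)).
General solution: c_1X_1 + c_2X_2.

p(t) = -3c_1e^(-t)sin(4t) - 2c_1e^(-t)cos(4t) - 2c_2e^(-t)sin(4t) + 3c_2e^(-t)cos(4t), q(t) = -c_1e^(-t)sin(4t) - c_1e^(-t)cos(4t) - c_2e^(-t)sin(4t) + c_2e^(-t)cos(4t)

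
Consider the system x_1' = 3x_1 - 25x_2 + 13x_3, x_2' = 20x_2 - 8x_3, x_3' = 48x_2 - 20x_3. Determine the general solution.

x_1(t) = -C_1e^(4t) + C_2e^(3t) + 2C_3e^(-4t), x_2(t) = -C_1e^(4t) - C_3e^(-4t), x_3(t) = -2C_1e^(4t) - 3C_3e^(-4t)

Coefficient matrix A = [[3, -25, 13], [0, 20, -8], [0, 48, -20]].
det(A - λI) = 0 gives eigenvalues λ = 4, 3, -4.
For λ=4: eigenvector (-1,-1,-2).
For λ=3: eigenvector (1,0,0).
For λ=-4: eigenvector (2,-1,-3).
General solution: C_1e^(4t)(-1,-1,-2) + C_2e^(3t)(1,0,0) + C_3e^(-4t)(2,-1,-3).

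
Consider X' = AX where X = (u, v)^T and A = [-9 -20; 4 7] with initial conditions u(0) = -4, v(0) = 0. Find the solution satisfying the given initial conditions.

u(t) = 8e^(-t)sin(4t) - 4e^(-t)cos(4t), v(t) = -4e^(-t)sin(4t)

Coefficient matrix A = [[-9, -20], [4, 7]].
Characteristic polynomial det(A - λI) = λ^2 + 2λ + 17 = 0.
Eigenvalues λ = -1 ± 4i (complex conjugate pair).
For λ=-1+4i: an eigenvector is (-2,1) - i(-1,0) = (-2 + i, 1).
A real fundamental pair from Re and Im of e^((-1+4i)t)v: X_1 = e^(-t)(cos(4t)·(-2,1) + sin(4t)·(-1,0)), X_2 = e^(-t)(sin(4t)·(-2,1) - cos(4t)·(-1,0)).
General solution: C_1X_1 + C_2X_2.
Applying u(0)=-4, v(0)=0 gives C_1=0, C_2=-4.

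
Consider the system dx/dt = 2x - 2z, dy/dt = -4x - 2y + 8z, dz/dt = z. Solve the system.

Coefficient matrix A = [[2, 0, -2], [-4, -2, 8], [0, 0, 1]].
det(A - λI) = 0 gives eigenvalues λ = 2, -2, 1.
For λ=2: eigenvector (1,-1,0).
For λ=-2: eigenvector (0,1,0).
For λ=1: eigenvector (2,0,1).
General solution: K_1e^(2t)(1,-1,0) + K_2e^(-2t)(0,1,0) + K_3e^(t)(2,0,1).

x(t) = K_1e^(2t) + 2K_3e^(t), y(t) = -K_1e^(2t) + K_2e^(-2t), z(t) = K_3e^(t)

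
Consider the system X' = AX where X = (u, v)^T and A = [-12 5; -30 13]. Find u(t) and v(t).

Coefficient matrix A = [[-12, 5], [-30, 13]].
Characteristic polynomial det(A - λI) = λ^2 - λ - 6 = 0.
Eigenvalues λ = -2, 3.
For λ=-2: (A-λI) row 1 is [-10, 5], so an eigenvector is (-1, -2).
For λ=3: (A-λI) row 1 is [-15, 5], so an eigenvector is (-1, -3).
General solution: c_1e^(-2t)(-1,-2) + c_2e^(3t)(-1,-3).

u(t) = -c_1e^(-2t) - c_2e^(3t), v(t) = -2c_1e^(-2t) - 3c_2e^(3t)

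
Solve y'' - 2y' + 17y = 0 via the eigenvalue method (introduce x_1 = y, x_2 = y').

Let x_1 = y, x_2 = y'. Then x_1' = x_2 and x_2' = -17x_1 + 2x_2.
A = [[0,1],[-17,2]]; det(A-λI) = λ^2 - 2λ + 17.
Eigenvalues λ = 1 ± 4i.

y(t) = c_1e^(t)cos(4t) + c_2e^(t)sin(4t)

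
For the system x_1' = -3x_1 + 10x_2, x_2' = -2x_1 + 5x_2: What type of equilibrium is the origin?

A = [[-3,10],[-2,5]]; det(A-λI) = λ^2 - 2λ + 5.
λ = 1 ± 2i: positive real part.

unstable spiral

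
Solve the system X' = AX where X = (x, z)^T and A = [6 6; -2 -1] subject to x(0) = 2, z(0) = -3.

x(t) = -10e^(3t) + 12e^(2t), z(t) = 5e^(3t) - 8e^(2t)

Coefficient matrix A = [[6, 6], [-2, -1]].
Characteristic polynomial det(A - λI) = λ^2 - 5λ + 6 = 0.
Eigenvalues λ = 2, 3.
For λ=2: (A-λI) row 1 is [4, 6], so an eigenvector is (-3, 2).
For λ=3: (A-λI) row 1 is [3, 6], so an eigenvector is (-2, 1).
General solution: C_1e^(2t)(-3,2) + C_2e^(3t)(-2,1).
Applying x(0)=2, z(0)=-3 gives C_1=-4, C_2=5.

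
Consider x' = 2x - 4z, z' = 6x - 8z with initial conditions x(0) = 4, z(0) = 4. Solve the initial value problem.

Coefficient matrix A = [[2, -4], [6, -8]].
Characteristic polynomial det(A - λI) = λ^2 + 6λ + 8 = 0.
Eigenvalues λ = -2, -4.
For λ=-2: (A-λI) row 1 is [4, -4], so an eigenvector is (1, 1).
For λ=-4: (A-λI) row 1 is [6, -4], so an eigenvector is (2, 3).
General solution: C_1e^(-2t)(1,1) + C_2e^(-4t)(2,3).
Applying x(0)=4, z(0)=4 gives C_1=4, C_2=0.

x(t) = 4e^(-2t), z(t) = 4e^(-2t)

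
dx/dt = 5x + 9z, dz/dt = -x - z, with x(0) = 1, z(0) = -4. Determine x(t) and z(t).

Coefficient matrix A = [[5, 9], [-1, -1]].
Characteristic polynomial det(A - λI) = λ^2 - 4λ + 4 = 0.
Single eigenvalue λ = 2 with algebraic multiplicity 2.
Eigenvector v = (3,-1); generalized eigenvector w with (A-λI)w=v is (-2,1).
General solution: e^(2t)[c_1·v + c_2·(t·v + w)].
Applying x(0)=1, z(0)=-4 gives c_1=-7, c_2=-11.

x(t) = -33te^(2t) + e^(2t), z(t) = 11te^(2t) - 4e^(2t)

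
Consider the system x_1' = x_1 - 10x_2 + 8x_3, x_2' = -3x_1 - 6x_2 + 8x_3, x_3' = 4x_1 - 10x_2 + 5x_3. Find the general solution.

x_1(t) = -c_1e^(-t) - 4c_2e^(-3t) + 2c_3e^(4t), x_2(t) = -c_1e^(-t) - 4c_2e^(-3t) + c_3e^(4t), x_3(t) = -c_1e^(-t) - 3c_2e^(-3t) + 2c_3e^(4t)

Coefficient matrix A = [[1, -10, 8], [-3, -6, 8], [4, -10, 5]].
det(A - λI) = 0 gives eigenvalues λ = -1, -3, 4.
For λ=-1: eigenvector (-1,-1,-1).
For λ=-3: eigenvector (-4,-4,-3).
For λ=4: eigenvector (2,1,2).
General solution: c_1e^(-t)(-1,-1,-1) + c_2e^(-3t)(-4,-4,-3) + c_3e^(4t)(2,1,2).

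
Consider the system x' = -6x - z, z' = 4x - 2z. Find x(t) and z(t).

x(t) = -c_1e^(-4t) - c_2te^(-4t) + c_2e^(-4t), z(t) = 2c_1e^(-4t) + 2c_2te^(-4t) - c_2e^(-4t)

Coefficient matrix A = [[-6, -1], [4, -2]].
Characteristic polynomial det(A - λI) = λ^2 + 8λ + 16 = 0.
Single eigenvalue λ = -4 with algebraic multiplicity 2.
Eigenvector v = (-1,2); generalized eigenvector w with (A-λI)w=v is (1,-1).
General solution: e^(-4t)[c_1·v + c_2·(t·v + w)].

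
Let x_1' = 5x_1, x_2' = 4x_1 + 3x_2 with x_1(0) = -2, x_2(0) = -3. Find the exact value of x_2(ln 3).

A = [[5,0],[4,3]]; eigenvalues λ = 3, 5.
Eigenvectors: (0,-1) for λ=3, (1,2) for λ=5.
From the initial condition, c_1 = -1, c_2 = -2.
x_2(ln 3) = (-1)(3^3)(-1) + (-2)(3^5)(2) = -945.

-945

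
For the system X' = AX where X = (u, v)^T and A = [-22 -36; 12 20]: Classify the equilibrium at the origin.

A = [[-22,-36],[12,20]]; det(A-λI) = λ^2 + 2λ - 8.
λ = 2, -4: opposite signs.

saddle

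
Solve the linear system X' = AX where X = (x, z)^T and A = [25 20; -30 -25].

Coefficient matrix A = [[25, 20], [-30, -25]].
Characteristic polynomial det(A - λI) = λ^2 - 25 = 0.
Eigenvalues λ = -5, 5.
For λ=-5: (A-λI) row 1 is [30, 20], so an eigenvector is (-2, 3).
For λ=5: (A-λI) row 1 is [20, 20], so an eigenvector is (1, -1).
General solution: C_1e^(-5t)(-2,3) + C_2e^(5t)(1,-1).

x(t) = -2C_1e^(-5t) + C_2e^(5t), z(t) = 3C_1e^(-5t) - C_2e^(5t)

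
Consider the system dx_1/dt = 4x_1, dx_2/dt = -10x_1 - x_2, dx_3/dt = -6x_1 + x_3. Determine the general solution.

x_1(t) = C_1e^(4t), x_2(t) = -2C_1e^(4t) + C_2e^(-t), x_3(t) = -2C_1e^(4t) + C_3e^(t)

Coefficient matrix A = [[4, 0, 0], [-10, -1, 0], [-6, 0, 1]].
det(A - λI) = 0 gives eigenvalues λ = 4, -1, 1.
For λ=4: eigenvector (1,-2,-2).
For λ=-1: eigenvector (0,1,0).
For λ=1: eigenvector (0,0,1).
General solution: C_1e^(4t)(1,-2,-2) + C_2e^(-t)(0,1,0) + C_3e^(t)(0,0,1).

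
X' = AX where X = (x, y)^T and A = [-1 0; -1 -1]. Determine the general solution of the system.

Coefficient matrix A = [[-1, 0], [-1, -1]].
Characteristic polynomial det(A - λI) = λ^2 + 2λ + 1 = 0.
Single eigenvalue λ = -1 with algebraic multiplicity 2.
Eigenvector v = (0,-1); generalized eigenvector w with (A-λI)w=v is (1,-1).
General solution: e^(-t)[K_1·v + K_2·(t·v + w)].

x(t) = K_2e^(-t), y(t) = -K_1e^(-t) - K_2te^(-t) - K_2e^(-t)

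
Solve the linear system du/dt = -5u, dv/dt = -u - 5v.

Coefficient matrix A = [[-5, 0], [-1, -5]].
Characteristic polynomial det(A - λI) = λ^2 + 10λ + 25 = 0.
Single eigenvalue λ = -5 with algebraic multiplicity 2.
Eigenvector v = (0,1); generalized eigenvector w with (A-λI)w=v is (-1,-3).
General solution: e^(-5t)[C_1·v + C_2·(t·v + w)].

u(t) = -C_2e^(-5t), v(t) = C_1e^(-5t) + C_2te^(-5t) - 3C_2e^(-5t)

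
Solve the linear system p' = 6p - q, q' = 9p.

Coefficient matrix A = [[6, -1], [9, 0]].
Characteristic polynomial det(A - λI) = λ^2 - 6λ + 9 = 0.
Single eigenvalue λ = 3 with algebraic multiplicity 2.
Eigenvector v = (1,3); generalized eigenvector w with (A-λI)w=v is (1,2).
General solution: e^(3t)[K_1·v + K_2·(t·v + w)].

p(t) = K_1e^(3t) + K_2te^(3t) + K_2e^(3t), q(t) = 3K_1e^(3t) + 3K_2te^(3t) + 2K_2e^(3t)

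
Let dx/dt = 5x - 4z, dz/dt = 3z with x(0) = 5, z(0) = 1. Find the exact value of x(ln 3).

783

A = [[5,-4],[0,3]]; eigenvalues λ = 3, 5.
Eigenvectors: (-2,-1) for λ=3, (1,0) for λ=5.
From the initial condition, c_1 = -1, c_2 = 3.
x(ln 3) = (-1)(3^3)(-2) + (3)(3^5)(1) = 783.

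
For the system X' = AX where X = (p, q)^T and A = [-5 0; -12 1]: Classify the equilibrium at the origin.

saddle

A = [[-5,0],[-12,1]]; det(A-λI) = λ^2 + 4λ - 5.
λ = 1, -5: opposite signs.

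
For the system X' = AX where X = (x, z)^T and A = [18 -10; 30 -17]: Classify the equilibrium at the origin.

A = [[18,-10],[30,-17]]; det(A-λI) = λ^2 - λ - 6.
λ = 3, -2: opposite signs.

saddle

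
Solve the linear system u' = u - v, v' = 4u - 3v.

u(t) = C_1e^(-t) + C_2te^(-t) + 2C_2e^(-t), v(t) = 2C_1e^(-t) + 2C_2te^(-t) + 3C_2e^(-t)

Coefficient matrix A = [[1, -1], [4, -3]].
Characteristic polynomial det(A - λI) = λ^2 + 2λ + 1 = 0.
Single eigenvalue λ = -1 with algebraic multiplicity 2.
Eigenvector v = (1,2); generalized eigenvector w with (A-λI)w=v is (2,3).
General solution: e^(-t)[C_1·v + C_2·(t·v + w)].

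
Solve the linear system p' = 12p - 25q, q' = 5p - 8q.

p(t) = -2c_1e^(2t)sin(5t) - c_1e^(2t)cos(5t) - c_2e^(2t)sin(5t) + 2c_2e^(2t)cos(5t), q(t) = -c_1e^(2t)sin(5t) + c_2e^(2t)cos(5t)

Coefficient matrix A = [[12, -25], [5, -8]].
Characteristic polynomial det(A - λI) = λ^2 - 4λ + 29 = 0.
Eigenvalues λ = 2 ± 5i (complex conjugate pair).
For λ=2+5i: an eigenvector is (-1,0) - i(-2,-1) = (-1 + 2i, 0 + i).
A real fundamental pair from Re and Im of e^((2+5i)t)v: X_1 = e^(2t)(cos(5t)·(-1,0) + sin(5t)·(-2,-1)), X_2 = e^(2t)(sin(5t)·(-1,0) - cos(5t)·(-2,-1)).
General solution: c_1X_1 + c_2X_2.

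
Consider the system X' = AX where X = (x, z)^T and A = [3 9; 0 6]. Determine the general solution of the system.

x(t) = K_1e^(3t) - 3K_2e^(6t), z(t) = -K_2e^(6t)

Coefficient matrix A = [[3, 9], [0, 6]].
Characteristic polynomial det(A - λI) = λ^2 - 9λ + 18 = 0.
Eigenvalues λ = 3, 6.
For λ=3: (A-λI) row 1 is [0, 9], so an eigenvector is (1, 0).
For λ=6: (A-λI) row 1 is [-3, 9], so an eigenvector is (-3, -1).
General solution: K_1e^(3t)(1,0) + K_2e^(6t)(-3,-1).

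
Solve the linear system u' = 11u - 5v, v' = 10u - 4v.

Coefficient matrix A = [[11, -5], [10, -4]].
Characteristic polynomial det(A - λI) = λ^2 - 7λ + 6 = 0.
Eigenvalues λ = 6, 1.
For λ=6: (A-λI) row 1 is [5, -5], so an eigenvector is (-1, -1).
For λ=1: (A-λI) row 1 is [10, -5], so an eigenvector is (-1, -2).
General solution: K_1e^(6t)(-1,-1) + K_2e^(t)(-1,-2).

u(t) = -K_1e^(6t) - K_2e^(t), v(t) = -K_1e^(6t) - 2K_2e^(t)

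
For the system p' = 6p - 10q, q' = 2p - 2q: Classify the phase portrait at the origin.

A = [[6,-10],[2,-2]]; det(A-λI) = λ^2 - 4λ + 8.
λ = 2 ± 2i: positive real part.

unstable spiral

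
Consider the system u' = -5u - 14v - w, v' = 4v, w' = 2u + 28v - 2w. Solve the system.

Coefficient matrix A = [[-5, -14, -1], [0, 4, 0], [2, 28, -2]].
det(A - λI) = 0 gives eigenvalues λ = -3, 4, -4.
For λ=-3: eigenvector (-1,0,2).
For λ=4: eigenvector (-2,1,4).
For λ=-4: eigenvector (-1,0,1).
General solution: C_1e^(-3t)(-1,0,2) + C_2e^(4t)(-2,1,4) + C_3e^(-4t)(-1,0,1).

u(t) = -C_1e^(-3t) - 2C_2e^(4t) - C_3e^(-4t), v(t) = C_2e^(4t), w(t) = 2C_1e^(-3t) + 4C_2e^(4t) + C_3e^(-4t)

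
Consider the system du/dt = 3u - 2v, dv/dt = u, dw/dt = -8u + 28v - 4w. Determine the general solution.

Coefficient matrix A = [[3, -2, 0], [1, 0, 0], [-8, 28, -4]].
det(A - λI) = 0 gives eigenvalues λ = -4, 2, 1.
For λ=-4: eigenvector (0,0,1).
For λ=2: eigenvector (2,1,2).
For λ=1: eigenvector (-1,-1,-4).
General solution: C_1e^(-4t)(0,0,1) + C_2e^(2t)(2,1,2) + C_3e^(t)(-1,-1,-4).

u(t) = 2C_2e^(2t) - C_3e^(t), v(t) = C_2e^(2t) - C_3e^(t), w(t) = C_1e^(-4t) + 2C_2e^(2t) - 4C_3e^(t)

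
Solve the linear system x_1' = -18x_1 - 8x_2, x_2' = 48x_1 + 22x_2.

x_1(t) = c_1e^(6t) + c_2e^(-2t), x_2(t) = -3c_1e^(6t) - 2c_2e^(-2t)

Coefficient matrix A = [[-18, -8], [48, 22]].
Characteristic polynomial det(A - λI) = λ^2 - 4λ - 12 = 0.
Eigenvalues λ = 6, -2.
For λ=6: (A-λI) row 1 is [-24, -8], so an eigenvector is (1, -3).
For λ=-2: (A-λI) row 1 is [-16, -8], so an eigenvector is (1, -2).
General solution: c_1e^(6t)(1,-3) + c_2e^(-2t)(1,-2).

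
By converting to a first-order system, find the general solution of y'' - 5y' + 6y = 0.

Let x_1 = y, x_2 = y'. Then x_1' = x_2 and x_2' = -6x_1 + 5x_2.
A = [[0,1],[-6,5]]; det(A-λI) = λ^2 - 5λ + 6.
Eigenvalues λ = 3, 2 with eigenvectors (1,3), (1,2).

y(t) = c_1e^(3t) + c_2e^(2t)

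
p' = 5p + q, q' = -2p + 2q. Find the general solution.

p(t) = -K_1e^(4t) - K_2e^(3t), q(t) = K_1e^(4t) + 2K_2e^(3t)

Coefficient matrix A = [[5, 1], [-2, 2]].
Characteristic polynomial det(A - λI) = λ^2 - 7λ + 12 = 0.
Eigenvalues λ = 4, 3.
For λ=4: (A-λI) row 1 is [1, 1], so an eigenvector is (-1, 1).
For λ=3: (A-λI) row 1 is [2, 1], so an eigenvector is (-1, 2).
General solution: K_1e^(4t)(-1,1) + K_2e^(3t)(-1,2).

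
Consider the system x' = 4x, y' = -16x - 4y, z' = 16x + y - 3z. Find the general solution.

x(t) = c_1e^(4t), y(t) = -2c_1e^(4t) + c_2e^(-4t), z(t) = 2c_1e^(4t) - c_2e^(-4t) + c_3e^(-3t)

Coefficient matrix A = [[4, 0, 0], [-16, -4, 0], [16, 1, -3]].
det(A - λI) = 0 gives eigenvalues λ = 4, -4, -3.
For λ=4: eigenvector (1,-2,2).
For λ=-4: eigenvector (0,1,-1).
For λ=-3: eigenvector (0,0,1).
General solution: c_1e^(4t)(1,-2,2) + c_2e^(-4t)(0,1,-1) + c_3e^(-3t)(0,0,1).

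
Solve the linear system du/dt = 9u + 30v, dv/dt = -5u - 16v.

Coefficient matrix A = [[9, 30], [-5, -16]].
Characteristic polynomial det(A - λI) = λ^2 + 7λ + 6 = 0.
Eigenvalues λ = -6, -1.
For λ=-6: (A-λI) row 1 is [15, 30], so an eigenvector is (-2, 1).
For λ=-1: (A-λI) row 1 is [10, 30], so an eigenvector is (3, -1).
General solution: C_1e^(-6t)(-2,1) + C_2e^(-t)(3,-1).

u(t) = -2C_1e^(-6t) + 3C_2e^(-t), v(t) = C_1e^(-6t) - C_2e^(-t)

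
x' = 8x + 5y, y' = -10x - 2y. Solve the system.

Coefficient matrix A = [[8, 5], [-10, -2]].
Characteristic polynomial det(A - λI) = λ^2 - 6λ + 34 = 0.
Eigenvalues λ = 3 ± 5i (complex conjugate pair).
For λ=3+5i: an eigenvector is (-1,1) - i(0,1) = (-1, 1 - i).
A real fundamental pair from Re and Im of e^((3+5i)t)v: X_1 = e^(3t)(cos(5t)·(-1,1) + sin(5t)·(0,1)), X_2 = e^(3t)(sin(5t)·(-1,1) - cos(5t)·(0,1)).
General solution: C_1X_1 + C_2X_2.

x(t) = -C_1e^(3t)cos(5t) - C_2e^(3t)sin(5t), y(t) = C_1e^(3t)sin(5t) + C_1e^(3t)cos(5t) + C_2e^(3t)sin(5t) - C_2e^(3t)cos(5t)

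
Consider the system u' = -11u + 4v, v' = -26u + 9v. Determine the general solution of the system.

u(t) = -K_1e^(-t)sin(2t) + K_1e^(-t)cos(2t) + K_2e^(-t)sin(2t) + K_2e^(-t)cos(2t), v(t) = -3K_1e^(-t)sin(2t) + 2K_1e^(-t)cos(2t) + 2K_2e^(-t)sin(2t) + 3K_2e^(-t)cos(2t)

Coefficient matrix A = [[-11, 4], [-26, 9]].
Characteristic polynomial det(A - λI) = λ^2 + 2λ + 5 = 0.
Eigenvalues λ = -1 ± 2i (complex conjugate pair).
For λ=-1+2i: an eigenvector is (1,2) - i(-1,-3) = (1 + i, 2 + 3i).
A real fundamental pair from Re and Im of e^((-1+2i)t)v: X_1 = e^(-t)(cos(2t)·(1,2) + sin(2t)·(-1,-3)), X_2 = e^(-t)(sin(2t)·(1,2) - cos(2t)·(-1,-3)).
General solution: K_1X_1 + K_2X_2.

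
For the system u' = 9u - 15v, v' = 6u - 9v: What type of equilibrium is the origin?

center

A = [[9,-15],[6,-9]]; det(A-λI) = λ^2 + 9.
λ = 0 ± 3i: zero real part.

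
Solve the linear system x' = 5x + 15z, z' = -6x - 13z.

x(t) = 2C_1e^(-4t)sin(3t) - C_1e^(-4t)cos(3t) - C_2e^(-4t)sin(3t) - 2C_2e^(-4t)cos(3t), z(t) = -C_1e^(-4t)sin(3t) + C_1e^(-4t)cos(3t) + C_2e^(-4t)sin(3t) + C_2e^(-4t)cos(3t)

Coefficient matrix A = [[5, 15], [-6, -13]].
Characteristic polynomial det(A - λI) = λ^2 + 8λ + 25 = 0.
Eigenvalues λ = -4 ± 3i (complex conjugate pair).
For λ=-4+3i: an eigenvector is (-1,1) - i(2,-1) = (-1 - 2i, 1 + i).
A real fundamental pair from Re and Im of e^((-4+3i)t)v: X_1 = e^(-4t)(cos(3t)·(-1,1) + sin(3t)·(2,-1)), X_2 = e^(-4t)(sin(3t)·(-1,1) - cos(3t)·(2,-1)).
General solution: C_1X_1 + C_2X_2.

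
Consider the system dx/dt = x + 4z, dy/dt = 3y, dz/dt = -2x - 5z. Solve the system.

x(t) = K_1e^(-3t) + 2K_3e^(-t), y(t) = K_2e^(3t), z(t) = -K_1e^(-3t) - K_3e^(-t)

Coefficient matrix A = [[1, 0, 4], [0, 3, 0], [-2, 0, -5]].
det(A - λI) = 0 gives eigenvalues λ = -3, 3, -1.
For λ=-3: eigenvector (1,0,-1).
For λ=3: eigenvector (0,1,0).
For λ=-1: eigenvector (2,0,-1).
General solution: K_1e^(-3t)(1,0,-1) + K_2e^(3t)(0,1,0) + K_3e^(-t)(2,0,-1).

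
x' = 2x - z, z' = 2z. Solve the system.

x(t) = -c_1e^(2t) - c_2te^(2t) - c_2e^(2t), z(t) = c_2e^(2t)

Coefficient matrix A = [[2, -1], [0, 2]].
Characteristic polynomial det(A - λI) = λ^2 - 4λ + 4 = 0.
Single eigenvalue λ = 2 with algebraic multiplicity 2.
Eigenvector v = (-1,0); generalized eigenvector w with (A-λI)w=v is (-1,1).
General solution: e^(2t)[c_1·v + c_2·(t·v + w)].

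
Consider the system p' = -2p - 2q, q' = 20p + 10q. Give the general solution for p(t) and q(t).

Coefficient matrix A = [[-2, -2], [20, 10]].
Characteristic polynomial det(A - λI) = λ^2 - 8λ + 20 = 0.
Eigenvalues λ = 4 ± 2i (complex conjugate pair).
For λ=4+2i: an eigenvector is (0,-1) - i(1,-3) = (0 - i, -1 + 3i).
A real fundamental pair from Re and Im of e^((4+2i)t)v: X_1 = e^(4t)(cos(2t)·(0,-1) + sin(2t)·(1,-3)), X_2 = e^(4t)(sin(2t)·(0,-1) - cos(2t)·(1,-3)).
General solution: K_1X_1 + K_2X_2.

p(t) = K_1e^(4t)sin(2t) - K_2e^(4t)cos(2t), q(t) = -3K_1e^(4t)sin(2t) - K_1e^(4t)cos(2t) - K_2e^(4t)sin(2t) + 3K_2e^(4t)cos(2t)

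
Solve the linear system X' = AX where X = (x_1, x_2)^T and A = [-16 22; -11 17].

Coefficient matrix A = [[-16, 22], [-11, 17]].
Characteristic polynomial det(A - λI) = λ^2 - λ - 30 = 0.
Eigenvalues λ = 6, -5.
For λ=6: (A-λI) row 1 is [-22, 22], so an eigenvector is (1, 1).
For λ=-5: (A-λI) row 1 is [-11, 22], so an eigenvector is (2, 1).
General solution: K_1e^(6t)(1,1) + K_2e^(-5t)(2,1).

x_1(t) = K_1e^(6t) + 2K_2e^(-5t), x_2(t) = K_1e^(6t) + K_2e^(-5t)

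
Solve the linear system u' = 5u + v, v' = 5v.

u(t) = -c_1e^(5t) - c_2te^(5t) + c_2e^(5t), v(t) = -c_2e^(5t)

Coefficient matrix A = [[5, 1], [0, 5]].
Characteristic polynomial det(A - λI) = λ^2 - 10λ + 25 = 0.
Single eigenvalue λ = 5 with algebraic multiplicity 2.
Eigenvector v = (-1,0); generalized eigenvector w with (A-λI)w=v is (1,-1).
General solution: e^(5t)[c_1·v + c_2·(t·v + w)].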